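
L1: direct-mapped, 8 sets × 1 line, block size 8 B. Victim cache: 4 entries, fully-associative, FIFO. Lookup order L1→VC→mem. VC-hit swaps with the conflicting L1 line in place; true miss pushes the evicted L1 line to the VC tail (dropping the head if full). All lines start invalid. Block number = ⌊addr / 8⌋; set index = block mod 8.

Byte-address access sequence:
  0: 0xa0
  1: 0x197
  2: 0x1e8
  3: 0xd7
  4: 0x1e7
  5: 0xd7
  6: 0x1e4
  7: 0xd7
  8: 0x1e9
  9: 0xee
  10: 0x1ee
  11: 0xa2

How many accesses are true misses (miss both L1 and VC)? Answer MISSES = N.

MISSES = 6

#0 0xa0→b20/s4 MISS; vc=[]
#1 0x197→b50/s2 MISS; vc=[]
#2 0x1e8→b61/s5 MISS; vc=[]
#3 0xd7→b26/s2 MISS; vc=[50]
#4 0x1e7→b60/s4 MISS; vc=[50,20]
#5 0xd7→b26/s2 L1-HIT; vc=[50,20]
#6 0x1e4→b60/s4 L1-HIT; vc=[50,20]
#7 0xd7→b26/s2 L1-HIT; vc=[50,20]
#8 0x1e9→b61/s5 L1-HIT; vc=[50,20]
#9 0xee→b29/s5 MISS; vc=[50,20,61]
#10 0x1ee→b61/s5 VC-HIT; vc=[50,20,29]
#11 0xa2→b20/s4 VC-HIT; vc=[50,60,29]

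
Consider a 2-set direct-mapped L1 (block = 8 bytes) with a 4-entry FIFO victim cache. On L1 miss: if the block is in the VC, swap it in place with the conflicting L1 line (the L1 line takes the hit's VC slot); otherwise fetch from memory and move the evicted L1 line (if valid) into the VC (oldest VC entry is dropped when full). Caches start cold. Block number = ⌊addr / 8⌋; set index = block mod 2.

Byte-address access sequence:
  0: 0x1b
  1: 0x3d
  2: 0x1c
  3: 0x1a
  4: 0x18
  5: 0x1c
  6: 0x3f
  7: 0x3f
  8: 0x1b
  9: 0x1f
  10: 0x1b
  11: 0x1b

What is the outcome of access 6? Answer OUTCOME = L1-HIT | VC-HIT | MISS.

OUTCOME = VC-HIT

0: 0x1b (blk 3, set 1) → MISS  vc=[]
1: 0x3d (blk 7, set 1) → MISS  vc=[3]
2: 0x1c (blk 3, set 1) → VC-HIT  vc=[7]
3: 0x1a (blk 3, set 1) → L1-HIT  vc=[7]
4: 0x18 (blk 3, set 1) → L1-HIT  vc=[7]
5: 0x1c (blk 3, set 1) → L1-HIT  vc=[7]
6: 0x3f (blk 7, set 1) → VC-HIT  vc=[3]
7: 0x3f (blk 7, set 1) → L1-HIT  vc=[3]
8: 0x1b (blk 3, set 1) → VC-HIT  vc=[7]
9: 0x1f (blk 3, set 1) → L1-HIT  vc=[7]
10: 0x1b (blk 3, set 1) → L1-HIT  vc=[7]
11: 0x1b (blk 3, set 1) → L1-HIT  vc=[7]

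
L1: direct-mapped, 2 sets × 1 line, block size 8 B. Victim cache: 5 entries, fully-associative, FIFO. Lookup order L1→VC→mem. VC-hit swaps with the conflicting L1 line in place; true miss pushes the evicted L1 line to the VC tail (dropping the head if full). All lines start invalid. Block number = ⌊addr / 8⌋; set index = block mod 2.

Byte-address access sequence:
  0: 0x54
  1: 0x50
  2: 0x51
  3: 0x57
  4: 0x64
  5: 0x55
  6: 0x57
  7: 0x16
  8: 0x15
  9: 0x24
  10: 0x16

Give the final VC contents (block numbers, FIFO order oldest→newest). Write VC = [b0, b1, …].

#0 0x54→b10/s0 MISS; vc=[]
#1 0x50→b10/s0 L1-HIT; vc=[]
#2 0x51→b10/s0 L1-HIT; vc=[]
#3 0x57→b10/s0 L1-HIT; vc=[]
#4 0x64→b12/s0 MISS; vc=[10]
#5 0x55→b10/s0 VC-HIT; vc=[12]
#6 0x57→b10/s0 L1-HIT; vc=[12]
#7 0x16→b2/s0 MISS; vc=[12,10]
#8 0x15→b2/s0 L1-HIT; vc=[12,10]
#9 0x24→b4/s0 MISS; vc=[12,10,2]
#10 0x16→b2/s0 VC-HIT; vc=[12,10,4]

VC = [12, 10, 4]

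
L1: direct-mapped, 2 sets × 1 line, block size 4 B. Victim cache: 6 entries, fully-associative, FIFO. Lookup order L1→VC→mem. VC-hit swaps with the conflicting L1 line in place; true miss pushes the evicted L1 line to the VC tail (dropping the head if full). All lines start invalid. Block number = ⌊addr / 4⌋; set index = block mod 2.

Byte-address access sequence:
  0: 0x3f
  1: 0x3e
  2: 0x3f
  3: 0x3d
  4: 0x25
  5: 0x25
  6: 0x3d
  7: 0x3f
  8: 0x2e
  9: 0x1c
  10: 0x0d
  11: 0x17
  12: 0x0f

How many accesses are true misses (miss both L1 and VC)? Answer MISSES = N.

#0 0x3f→b15/s1 MISS; vc=[]
#1 0x3e→b15/s1 L1-HIT; vc=[]
#2 0x3f→b15/s1 L1-HIT; vc=[]
#3 0x3d→b15/s1 L1-HIT; vc=[]
#4 0x25→b9/s1 MISS; vc=[15]
#5 0x25→b9/s1 L1-HIT; vc=[15]
#6 0x3d→b15/s1 VC-HIT; vc=[9]
#7 0x3f→b15/s1 L1-HIT; vc=[9]
#8 0x2e→b11/s1 MISS; vc=[9,15]
#9 0x1c→b7/s1 MISS; vc=[9,15,11]
#10 0xd→b3/s1 MISS; vc=[9,15,11,7]
#11 0x17→b5/s1 MISS; vc=[9,15,11,7,3]
#12 0xf→b3/s1 VC-HIT; vc=[9,15,11,7,5]

MISSES = 6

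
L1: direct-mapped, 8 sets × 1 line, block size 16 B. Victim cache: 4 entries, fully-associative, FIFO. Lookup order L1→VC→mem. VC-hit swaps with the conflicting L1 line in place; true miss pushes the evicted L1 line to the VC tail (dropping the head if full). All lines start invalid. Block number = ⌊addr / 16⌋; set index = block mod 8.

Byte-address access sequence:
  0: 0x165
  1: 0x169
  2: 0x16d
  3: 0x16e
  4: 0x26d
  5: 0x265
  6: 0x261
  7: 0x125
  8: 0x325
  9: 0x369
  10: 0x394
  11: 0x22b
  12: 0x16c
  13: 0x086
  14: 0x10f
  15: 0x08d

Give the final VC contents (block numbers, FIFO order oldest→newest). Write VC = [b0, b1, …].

VC = [18, 38, 50, 16]

0: 0x165 (blk 22, set 6) → MISS  vc=[]
1: 0x169 (blk 22, set 6) → L1-HIT  vc=[]
2: 0x16d (blk 22, set 6) → L1-HIT  vc=[]
3: 0x16e (blk 22, set 6) → L1-HIT  vc=[]
4: 0x26d (blk 38, set 6) → MISS  vc=[22]
5: 0x265 (blk 38, set 6) → L1-HIT  vc=[22]
6: 0x261 (blk 38, set 6) → L1-HIT  vc=[22]
7: 0x125 (blk 18, set 2) → MISS  vc=[22]
8: 0x325 (blk 50, set 2) → MISS  vc=[22, 18]
9: 0x369 (blk 54, set 6) → MISS  vc=[22, 18, 38]
10: 0x394 (blk 57, set 1) → MISS  vc=[22, 18, 38]
11: 0x22b (blk 34, set 2) → MISS  vc=[22, 18, 38, 50]
12: 0x16c (blk 22, set 6) → VC-HIT  vc=[54, 18, 38, 50]
13: 0x86 (blk 8, set 0) → MISS  vc=[54, 18, 38, 50]
14: 0x10f (blk 16, set 0) → MISS  vc=[18, 38, 50, 8]
15: 0x8d (blk 8, set 0) → VC-HIT  vc=[18, 38, 50, 16]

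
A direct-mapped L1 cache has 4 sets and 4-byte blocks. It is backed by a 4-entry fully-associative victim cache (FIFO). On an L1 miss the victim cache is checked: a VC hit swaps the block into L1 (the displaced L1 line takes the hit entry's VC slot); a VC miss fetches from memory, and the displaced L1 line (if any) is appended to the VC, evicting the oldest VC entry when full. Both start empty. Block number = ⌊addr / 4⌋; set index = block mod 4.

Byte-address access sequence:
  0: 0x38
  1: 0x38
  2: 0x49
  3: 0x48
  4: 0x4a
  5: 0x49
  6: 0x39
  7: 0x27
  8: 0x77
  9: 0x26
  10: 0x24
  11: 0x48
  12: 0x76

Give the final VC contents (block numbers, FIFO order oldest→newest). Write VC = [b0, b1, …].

VC = [14, 9]

#0 0x38→b14/s2 MISS; vc=[]
#1 0x38→b14/s2 L1-HIT; vc=[]
#2 0x49→b18/s2 MISS; vc=[14]
#3 0x48→b18/s2 L1-HIT; vc=[14]
#4 0x4a→b18/s2 L1-HIT; vc=[14]
#5 0x49→b18/s2 L1-HIT; vc=[14]
#6 0x39→b14/s2 VC-HIT; vc=[18]
#7 0x27→b9/s1 MISS; vc=[18]
#8 0x77→b29/s1 MISS; vc=[18,9]
#9 0x26→b9/s1 VC-HIT; vc=[18,29]
#10 0x24→b9/s1 L1-HIT; vc=[18,29]
#11 0x48→b18/s2 VC-HIT; vc=[14,29]
#12 0x76→b29/s1 VC-HIT; vc=[14,9]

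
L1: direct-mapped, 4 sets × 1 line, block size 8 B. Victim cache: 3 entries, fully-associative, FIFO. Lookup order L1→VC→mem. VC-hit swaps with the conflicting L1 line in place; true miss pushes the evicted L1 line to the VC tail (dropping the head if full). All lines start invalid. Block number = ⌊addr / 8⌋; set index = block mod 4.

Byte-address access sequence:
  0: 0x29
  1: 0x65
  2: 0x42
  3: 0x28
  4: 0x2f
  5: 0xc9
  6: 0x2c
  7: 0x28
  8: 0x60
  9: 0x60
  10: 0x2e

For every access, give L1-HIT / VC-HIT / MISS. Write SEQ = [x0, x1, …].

  [0] addr=0x29 blk=5 s=1: MISS | VC []
  [1] addr=0x65 blk=12 s=0: MISS | VC []
  [2] addr=0x42 blk=8 s=0: MISS | VC [12]
  [3] addr=0x28 blk=5 s=1: L1-HIT | VC [12]
  [4] addr=0x2f blk=5 s=1: L1-HIT | VC [12]
  [5] addr=0xc9 blk=25 s=1: MISS | VC [12, 5]
  [6] addr=0x2c blk=5 s=1: VC-HIT | VC [12, 25]
  [7] addr=0x28 blk=5 s=1: L1-HIT | VC [12, 25]
  [8] addr=0x60 blk=12 s=0: VC-HIT | VC [8, 25]
  [9] addr=0x60 blk=12 s=0: L1-HIT | VC [8, 25]
  [10] addr=0x2e blk=5 s=1: L1-HIT | VC [8, 25]

SEQ = [MISS, MISS, MISS, L1-HIT, L1-HIT, MISS, VC-HIT, L1-HIT, VC-HIT, L1-HIT, L1-HIT]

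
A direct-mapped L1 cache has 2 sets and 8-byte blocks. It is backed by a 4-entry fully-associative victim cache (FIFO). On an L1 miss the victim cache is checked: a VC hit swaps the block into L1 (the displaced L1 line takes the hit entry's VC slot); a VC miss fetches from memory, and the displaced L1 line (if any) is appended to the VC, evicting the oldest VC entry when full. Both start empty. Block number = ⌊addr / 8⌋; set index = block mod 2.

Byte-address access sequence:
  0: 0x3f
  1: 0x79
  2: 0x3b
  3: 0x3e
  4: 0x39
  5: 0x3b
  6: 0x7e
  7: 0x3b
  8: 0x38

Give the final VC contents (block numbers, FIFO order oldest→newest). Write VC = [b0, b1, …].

VC = [15]

0: 0x3f (blk 7, set 1) → MISS  vc=[]
1: 0x79 (blk 15, set 1) → MISS  vc=[7]
2: 0x3b (blk 7, set 1) → VC-HIT  vc=[15]
3: 0x3e (blk 7, set 1) → L1-HIT  vc=[15]
4: 0x39 (blk 7, set 1) → L1-HIT  vc=[15]
5: 0x3b (blk 7, set 1) → L1-HIT  vc=[15]
6: 0x7e (blk 15, set 1) → VC-HIT  vc=[7]
7: 0x3b (blk 7, set 1) → VC-HIT  vc=[15]
8: 0x38 (blk 7, set 1) → L1-HIT  vc=[15]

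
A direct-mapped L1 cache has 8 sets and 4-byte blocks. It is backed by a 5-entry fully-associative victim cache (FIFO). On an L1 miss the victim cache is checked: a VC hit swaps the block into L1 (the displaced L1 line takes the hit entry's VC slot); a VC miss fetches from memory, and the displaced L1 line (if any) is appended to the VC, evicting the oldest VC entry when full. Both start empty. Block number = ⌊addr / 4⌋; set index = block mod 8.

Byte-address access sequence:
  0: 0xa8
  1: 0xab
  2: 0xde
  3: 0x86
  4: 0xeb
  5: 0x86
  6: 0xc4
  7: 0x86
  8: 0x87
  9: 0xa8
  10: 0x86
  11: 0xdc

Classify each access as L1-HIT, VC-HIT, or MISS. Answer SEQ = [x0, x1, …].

SEQ = [MISS, L1-HIT, MISS, MISS, MISS, L1-HIT, MISS, VC-HIT, L1-HIT, VC-HIT, L1-HIT, L1-HIT]

  [0] addr=0xa8 blk=42 s=2: MISS | VC []
  [1] addr=0xab blk=42 s=2: L1-HIT | VC []
  [2] addr=0xde blk=55 s=7: MISS | VC []
  [3] addr=0x86 blk=33 s=1: MISS | VC []
  [4] addr=0xeb blk=58 s=2: MISS | VC [42]
  [5] addr=0x86 blk=33 s=1: L1-HIT | VC [42]
  [6] addr=0xc4 blk=49 s=1: MISS | VC [42, 33]
  [7] addr=0x86 blk=33 s=1: VC-HIT | VC [42, 49]
  [8] addr=0x87 blk=33 s=1: L1-HIT | VC [42, 49]
  [9] addr=0xa8 blk=42 s=2: VC-HIT | VC [58, 49]
  [10] addr=0x86 blk=33 s=1: L1-HIT | VC [58, 49]
  [11] addr=0xdc blk=55 s=7: L1-HIT | VC [58, 49]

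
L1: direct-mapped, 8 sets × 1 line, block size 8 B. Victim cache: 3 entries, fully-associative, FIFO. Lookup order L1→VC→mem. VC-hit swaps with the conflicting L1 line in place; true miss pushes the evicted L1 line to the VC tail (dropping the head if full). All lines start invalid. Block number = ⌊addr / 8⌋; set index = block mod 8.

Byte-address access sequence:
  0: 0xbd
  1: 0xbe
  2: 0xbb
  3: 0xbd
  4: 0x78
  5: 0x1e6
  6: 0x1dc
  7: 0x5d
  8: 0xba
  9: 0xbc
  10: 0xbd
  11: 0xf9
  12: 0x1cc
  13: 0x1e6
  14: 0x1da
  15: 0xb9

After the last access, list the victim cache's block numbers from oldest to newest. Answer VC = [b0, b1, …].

#0 0xbd→b23/s7 MISS; vc=[]
#1 0xbe→b23/s7 L1-HIT; vc=[]
#2 0xbb→b23/s7 L1-HIT; vc=[]
#3 0xbd→b23/s7 L1-HIT; vc=[]
#4 0x78→b15/s7 MISS; vc=[23]
#5 0x1e6→b60/s4 MISS; vc=[23]
#6 0x1dc→b59/s3 MISS; vc=[23]
#7 0x5d→b11/s3 MISS; vc=[23,59]
#8 0xba→b23/s7 VC-HIT; vc=[15,59]
#9 0xbc→b23/s7 L1-HIT; vc=[15,59]
#10 0xbd→b23/s7 L1-HIT; vc=[15,59]
#11 0xf9→b31/s7 MISS; vc=[15,59,23]
#12 0x1cc→b57/s1 MISS; vc=[15,59,23]
#13 0x1e6→b60/s4 L1-HIT; vc=[15,59,23]
#14 0x1da→b59/s3 VC-HIT; vc=[15,11,23]
#15 0xb9→b23/s7 VC-HIT; vc=[15,11,31]

VC = [15, 11, 31]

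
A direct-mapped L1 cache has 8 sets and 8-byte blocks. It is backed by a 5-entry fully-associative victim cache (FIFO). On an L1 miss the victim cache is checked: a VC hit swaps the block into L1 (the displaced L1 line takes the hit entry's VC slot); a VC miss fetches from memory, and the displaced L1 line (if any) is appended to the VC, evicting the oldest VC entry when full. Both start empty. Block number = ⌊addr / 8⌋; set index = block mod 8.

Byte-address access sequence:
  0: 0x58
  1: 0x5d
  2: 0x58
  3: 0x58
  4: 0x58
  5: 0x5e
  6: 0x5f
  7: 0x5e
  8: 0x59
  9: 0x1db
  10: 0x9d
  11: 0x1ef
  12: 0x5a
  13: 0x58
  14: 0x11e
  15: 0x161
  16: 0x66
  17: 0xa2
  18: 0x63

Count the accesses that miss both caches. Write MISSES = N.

MISSES = 8

#0 0x58→b11/s3 MISS; vc=[]
#1 0x5d→b11/s3 L1-HIT; vc=[]
#2 0x58→b11/s3 L1-HIT; vc=[]
#3 0x58→b11/s3 L1-HIT; vc=[]
#4 0x58→b11/s3 L1-HIT; vc=[]
#5 0x5e→b11/s3 L1-HIT; vc=[]
#6 0x5f→b11/s3 L1-HIT; vc=[]
#7 0x5e→b11/s3 L1-HIT; vc=[]
#8 0x59→b11/s3 L1-HIT; vc=[]
#9 0x1db→b59/s3 MISS; vc=[11]
#10 0x9d→b19/s3 MISS; vc=[11,59]
#11 0x1ef→b61/s5 MISS; vc=[11,59]
#12 0x5a→b11/s3 VC-HIT; vc=[19,59]
#13 0x58→b11/s3 L1-HIT; vc=[19,59]
#14 0x11e→b35/s3 MISS; vc=[19,59,11]
#15 0x161→b44/s4 MISS; vc=[19,59,11]
#16 0x66→b12/s4 MISS; vc=[19,59,11,44]
#17 0xa2→b20/s4 MISS; vc=[19,59,11,44,12]
#18 0x63→b12/s4 VC-HIT; vc=[19,59,11,44,20]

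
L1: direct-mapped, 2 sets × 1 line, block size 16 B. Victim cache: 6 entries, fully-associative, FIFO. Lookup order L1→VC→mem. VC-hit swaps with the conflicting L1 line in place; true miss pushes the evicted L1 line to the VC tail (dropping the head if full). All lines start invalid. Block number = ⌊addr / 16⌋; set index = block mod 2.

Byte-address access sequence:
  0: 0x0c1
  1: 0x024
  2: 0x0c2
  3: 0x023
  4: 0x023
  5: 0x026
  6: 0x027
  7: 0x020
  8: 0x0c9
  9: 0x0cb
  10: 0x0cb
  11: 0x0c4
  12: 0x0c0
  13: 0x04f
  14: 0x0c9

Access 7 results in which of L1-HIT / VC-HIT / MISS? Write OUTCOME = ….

  [0] addr=0xc1 blk=12 s=0: MISS | VC []
  [1] addr=0x24 blk=2 s=0: MISS | VC [12]
  [2] addr=0xc2 blk=12 s=0: VC-HIT | VC [2]
  [3] addr=0x23 blk=2 s=0: VC-HIT | VC [12]
  [4] addr=0x23 blk=2 s=0: L1-HIT | VC [12]
  [5] addr=0x26 blk=2 s=0: L1-HIT | VC [12]
  [6] addr=0x27 blk=2 s=0: L1-HIT | VC [12]
  [7] addr=0x20 blk=2 s=0: L1-HIT | VC [12]
  [8] addr=0xc9 blk=12 s=0: VC-HIT | VC [2]
  [9] addr=0xcb blk=12 s=0: L1-HIT | VC [2]
  [10] addr=0xcb blk=12 s=0: L1-HIT | VC [2]
  [11] addr=0xc4 blk=12 s=0: L1-HIT | VC [2]
  [12] addr=0xc0 blk=12 s=0: L1-HIT | VC [2]
  [13] addr=0x4f blk=4 s=0: MISS | VC [2, 12]
  [14] addr=0xc9 blk=12 s=0: VC-HIT | VC [2, 4]

OUTCOME = L1-HIT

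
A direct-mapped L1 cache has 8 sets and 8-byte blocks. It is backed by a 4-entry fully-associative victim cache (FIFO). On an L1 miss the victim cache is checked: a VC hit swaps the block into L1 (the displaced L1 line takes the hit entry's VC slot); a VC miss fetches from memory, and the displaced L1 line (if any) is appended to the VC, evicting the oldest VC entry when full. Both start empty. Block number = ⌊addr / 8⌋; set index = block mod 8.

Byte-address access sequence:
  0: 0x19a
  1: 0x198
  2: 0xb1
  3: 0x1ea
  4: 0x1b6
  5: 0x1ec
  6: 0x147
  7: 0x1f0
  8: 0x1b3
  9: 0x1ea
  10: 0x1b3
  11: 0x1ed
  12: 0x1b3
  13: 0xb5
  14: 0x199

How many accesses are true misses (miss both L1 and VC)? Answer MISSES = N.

MISSES = 6

#0 0x19a→b51/s3 MISS; vc=[]
#1 0x198→b51/s3 L1-HIT; vc=[]
#2 0xb1→b22/s6 MISS; vc=[]
#3 0x1ea→b61/s5 MISS; vc=[]
#4 0x1b6→b54/s6 MISS; vc=[22]
#5 0x1ec→b61/s5 L1-HIT; vc=[22]
#6 0x147→b40/s0 MISS; vc=[22]
#7 0x1f0→b62/s6 MISS; vc=[22,54]
#8 0x1b3→b54/s6 VC-HIT; vc=[22,62]
#9 0x1ea→b61/s5 L1-HIT; vc=[22,62]
#10 0x1b3→b54/s6 L1-HIT; vc=[22,62]
#11 0x1ed→b61/s5 L1-HIT; vc=[22,62]
#12 0x1b3→b54/s6 L1-HIT; vc=[22,62]
#13 0xb5→b22/s6 VC-HIT; vc=[54,62]
#14 0x199→b51/s3 L1-HIT; vc=[54,62]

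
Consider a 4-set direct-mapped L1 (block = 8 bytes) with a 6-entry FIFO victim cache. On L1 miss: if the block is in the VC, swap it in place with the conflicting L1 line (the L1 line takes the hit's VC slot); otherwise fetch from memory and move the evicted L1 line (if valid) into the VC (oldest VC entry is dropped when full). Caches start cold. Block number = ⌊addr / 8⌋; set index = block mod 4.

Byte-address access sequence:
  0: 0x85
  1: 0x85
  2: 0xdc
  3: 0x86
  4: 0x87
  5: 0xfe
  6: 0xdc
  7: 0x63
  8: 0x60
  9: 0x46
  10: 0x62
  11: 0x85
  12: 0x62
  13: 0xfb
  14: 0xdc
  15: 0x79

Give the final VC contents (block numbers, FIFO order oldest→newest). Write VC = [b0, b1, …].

#0 0x85→b16/s0 MISS; vc=[]
#1 0x85→b16/s0 L1-HIT; vc=[]
#2 0xdc→b27/s3 MISS; vc=[]
#3 0x86→b16/s0 L1-HIT; vc=[]
#4 0x87→b16/s0 L1-HIT; vc=[]
#5 0xfe→b31/s3 MISS; vc=[27]
#6 0xdc→b27/s3 VC-HIT; vc=[31]
#7 0x63→b12/s0 MISS; vc=[31,16]
#8 0x60→b12/s0 L1-HIT; vc=[31,16]
#9 0x46→b8/s0 MISS; vc=[31,16,12]
#10 0x62→b12/s0 VC-HIT; vc=[31,16,8]
#11 0x85→b16/s0 VC-HIT; vc=[31,12,8]
#12 0x62→b12/s0 VC-HIT; vc=[31,16,8]
#13 0xfb→b31/s3 VC-HIT; vc=[27,16,8]
#14 0xdc→b27/s3 VC-HIT; vc=[31,16,8]
#15 0x79→b15/s3 MISS; vc=[31,16,8,27]

VC = [31, 16, 8, 27]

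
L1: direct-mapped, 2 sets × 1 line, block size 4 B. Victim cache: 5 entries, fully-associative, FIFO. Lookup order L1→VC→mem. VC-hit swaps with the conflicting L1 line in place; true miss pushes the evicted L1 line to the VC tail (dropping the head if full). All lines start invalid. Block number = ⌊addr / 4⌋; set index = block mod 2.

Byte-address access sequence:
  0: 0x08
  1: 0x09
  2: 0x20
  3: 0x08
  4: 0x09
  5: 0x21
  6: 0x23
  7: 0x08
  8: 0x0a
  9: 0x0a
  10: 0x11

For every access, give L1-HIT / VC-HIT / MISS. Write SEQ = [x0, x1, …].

SEQ = [MISS, L1-HIT, MISS, VC-HIT, L1-HIT, VC-HIT, L1-HIT, VC-HIT, L1-HIT, L1-HIT, MISS]

  [0] addr=0x8 blk=2 s=0: MISS | VC []
  [1] addr=0x9 blk=2 s=0: L1-HIT | VC []
  [2] addr=0x20 blk=8 s=0: MISS | VC [2]
  [3] addr=0x8 blk=2 s=0: VC-HIT | VC [8]
  [4] addr=0x9 blk=2 s=0: L1-HIT | VC [8]
  [5] addr=0x21 blk=8 s=0: VC-HIT | VC [2]
  [6] addr=0x23 blk=8 s=0: L1-HIT | VC [2]
  [7] addr=0x8 blk=2 s=0: VC-HIT | VC [8]
  [8] addr=0xa blk=2 s=0: L1-HIT | VC [8]
  [9] addr=0xa blk=2 s=0: L1-HIT | VC [8]
  [10] addr=0x11 blk=4 s=0: MISS | VC [8, 2]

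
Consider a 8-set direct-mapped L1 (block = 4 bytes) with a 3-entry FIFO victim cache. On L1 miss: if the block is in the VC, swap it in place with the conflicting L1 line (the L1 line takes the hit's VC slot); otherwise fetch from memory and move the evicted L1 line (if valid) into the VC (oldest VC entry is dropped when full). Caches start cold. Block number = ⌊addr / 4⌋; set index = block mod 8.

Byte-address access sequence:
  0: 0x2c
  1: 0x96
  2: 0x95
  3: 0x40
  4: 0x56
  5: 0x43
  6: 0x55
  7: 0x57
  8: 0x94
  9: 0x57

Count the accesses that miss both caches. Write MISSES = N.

MISSES = 4

#0 0x2c→b11/s3 MISS; vc=[]
#1 0x96→b37/s5 MISS; vc=[]
#2 0x95→b37/s5 L1-HIT; vc=[]
#3 0x40→b16/s0 MISS; vc=[]
#4 0x56→b21/s5 MISS; vc=[37]
#5 0x43→b16/s0 L1-HIT; vc=[37]
#6 0x55→b21/s5 L1-HIT; vc=[37]
#7 0x57→b21/s5 L1-HIT; vc=[37]
#8 0x94→b37/s5 VC-HIT; vc=[21]
#9 0x57→b21/s5 VC-HIT; vc=[37]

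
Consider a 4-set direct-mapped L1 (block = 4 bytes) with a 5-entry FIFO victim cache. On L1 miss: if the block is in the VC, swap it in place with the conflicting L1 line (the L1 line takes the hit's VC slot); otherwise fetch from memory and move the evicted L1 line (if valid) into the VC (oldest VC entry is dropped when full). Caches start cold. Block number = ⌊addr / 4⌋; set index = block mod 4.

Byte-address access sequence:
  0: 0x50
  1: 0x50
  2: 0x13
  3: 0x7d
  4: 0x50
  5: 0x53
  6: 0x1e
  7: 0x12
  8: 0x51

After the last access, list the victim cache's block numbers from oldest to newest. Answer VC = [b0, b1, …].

VC = [4, 31]

  [0] addr=0x50 blk=20 s=0: MISS | VC []
  [1] addr=0x50 blk=20 s=0: L1-HIT | VC []
  [2] addr=0x13 blk=4 s=0: MISS | VC [20]
  [3] addr=0x7d blk=31 s=3: MISS | VC [20]
  [4] addr=0x50 blk=20 s=0: VC-HIT | VC [4]
  [5] addr=0x53 blk=20 s=0: L1-HIT | VC [4]
  [6] addr=0x1e blk=7 s=3: MISS | VC [4, 31]
  [7] addr=0x12 blk=4 s=0: VC-HIT | VC [20, 31]
  [8] addr=0x51 blk=20 s=0: VC-HIT | VC [4, 31]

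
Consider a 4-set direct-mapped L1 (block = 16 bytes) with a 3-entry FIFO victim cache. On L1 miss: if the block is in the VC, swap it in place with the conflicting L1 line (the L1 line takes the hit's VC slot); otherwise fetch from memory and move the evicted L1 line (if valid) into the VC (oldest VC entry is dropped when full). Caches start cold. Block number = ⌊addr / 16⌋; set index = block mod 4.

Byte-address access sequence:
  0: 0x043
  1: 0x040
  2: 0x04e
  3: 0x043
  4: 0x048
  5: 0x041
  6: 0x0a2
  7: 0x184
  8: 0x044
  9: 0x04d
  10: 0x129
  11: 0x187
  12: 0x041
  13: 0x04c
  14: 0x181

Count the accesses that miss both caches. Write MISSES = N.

0: 0x43 (blk 4, set 0) → MISS  vc=[]
1: 0x40 (blk 4, set 0) → L1-HIT  vc=[]
2: 0x4e (blk 4, set 0) → L1-HIT  vc=[]
3: 0x43 (blk 4, set 0) → L1-HIT  vc=[]
4: 0x48 (blk 4, set 0) → L1-HIT  vc=[]
5: 0x41 (blk 4, set 0) → L1-HIT  vc=[]
6: 0xa2 (blk 10, set 2) → MISS  vc=[]
7: 0x184 (blk 24, set 0) → MISS  vc=[4]
8: 0x44 (blk 4, set 0) → VC-HIT  vc=[24]
9: 0x4d (blk 4, set 0) → L1-HIT  vc=[24]
10: 0x129 (blk 18, set 2) → MISS  vc=[24, 10]
11: 0x187 (blk 24, set 0) → VC-HIT  vc=[4, 10]
12: 0x41 (blk 4, set 0) → VC-HIT  vc=[24, 10]
13: 0x4c (blk 4, set 0) → L1-HIT  vc=[24, 10]
14: 0x181 (blk 24, set 0) → VC-HIT  vc=[4, 10]

MISSES = 4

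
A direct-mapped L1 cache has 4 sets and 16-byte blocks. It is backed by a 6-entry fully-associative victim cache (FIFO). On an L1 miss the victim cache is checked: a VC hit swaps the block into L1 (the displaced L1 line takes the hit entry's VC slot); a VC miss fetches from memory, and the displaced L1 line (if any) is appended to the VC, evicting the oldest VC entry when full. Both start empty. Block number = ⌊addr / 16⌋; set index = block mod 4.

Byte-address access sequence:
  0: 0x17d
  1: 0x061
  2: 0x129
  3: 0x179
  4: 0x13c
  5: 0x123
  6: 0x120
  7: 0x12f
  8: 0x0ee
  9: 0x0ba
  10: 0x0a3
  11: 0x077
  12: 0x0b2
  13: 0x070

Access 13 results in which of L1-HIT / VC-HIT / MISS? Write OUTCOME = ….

0: 0x17d (blk 23, set 3) → MISS  vc=[]
1: 0x61 (blk 6, set 2) → MISS  vc=[]
2: 0x129 (blk 18, set 2) → MISS  vc=[6]
3: 0x179 (blk 23, set 3) → L1-HIT  vc=[6]
4: 0x13c (blk 19, set 3) → MISS  vc=[6, 23]
5: 0x123 (blk 18, set 2) → L1-HIT  vc=[6, 23]
6: 0x120 (blk 18, set 2) → L1-HIT  vc=[6, 23]
7: 0x12f (blk 18, set 2) → L1-HIT  vc=[6, 23]
8: 0xee (blk 14, set 2) → MISS  vc=[6, 23, 18]
9: 0xba (blk 11, set 3) → MISS  vc=[6, 23, 18, 19]
10: 0xa3 (blk 10, set 2) → MISS  vc=[6, 23, 18, 19, 14]
11: 0x77 (blk 7, set 3) → MISS  vc=[6, 23, 18, 19, 14, 11]
12: 0xb2 (blk 11, set 3) → VC-HIT  vc=[6, 23, 18, 19, 14, 7]
13: 0x70 (blk 7, set 3) → VC-HIT  vc=[6, 23, 18, 19, 14, 11]

OUTCOME = VC-HIT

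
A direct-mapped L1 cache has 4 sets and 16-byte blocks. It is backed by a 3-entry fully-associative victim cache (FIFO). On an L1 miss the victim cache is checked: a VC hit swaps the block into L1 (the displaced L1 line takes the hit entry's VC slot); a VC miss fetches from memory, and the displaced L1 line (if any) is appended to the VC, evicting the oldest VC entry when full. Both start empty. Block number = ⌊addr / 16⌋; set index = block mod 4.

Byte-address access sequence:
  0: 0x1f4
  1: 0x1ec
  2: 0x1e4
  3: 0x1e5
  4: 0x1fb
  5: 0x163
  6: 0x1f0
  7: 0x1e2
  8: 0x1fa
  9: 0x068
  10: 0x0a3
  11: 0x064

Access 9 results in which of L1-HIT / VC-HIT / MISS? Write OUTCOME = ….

  [0] addr=0x1f4 blk=31 s=3: MISS | VC []
  [1] addr=0x1ec blk=30 s=2: MISS | VC []
  [2] addr=0x1e4 blk=30 s=2: L1-HIT | VC []
  [3] addr=0x1e5 blk=30 s=2: L1-HIT | VC []
  [4] addr=0x1fb blk=31 s=3: L1-HIT | VC []
  [5] addr=0x163 blk=22 s=2: MISS | VC [30]
  [6] addr=0x1f0 blk=31 s=3: L1-HIT | VC [30]
  [7] addr=0x1e2 blk=30 s=2: VC-HIT | VC [22]
  [8] addr=0x1fa blk=31 s=3: L1-HIT | VC [22]
  [9] addr=0x68 blk=6 s=2: MISS | VC [22, 30]
  [10] addr=0xa3 blk=10 s=2: MISS | VC [22, 30, 6]
  [11] addr=0x64 blk=6 s=2: VC-HIT | VC [22, 30, 10]

OUTCOME = MISS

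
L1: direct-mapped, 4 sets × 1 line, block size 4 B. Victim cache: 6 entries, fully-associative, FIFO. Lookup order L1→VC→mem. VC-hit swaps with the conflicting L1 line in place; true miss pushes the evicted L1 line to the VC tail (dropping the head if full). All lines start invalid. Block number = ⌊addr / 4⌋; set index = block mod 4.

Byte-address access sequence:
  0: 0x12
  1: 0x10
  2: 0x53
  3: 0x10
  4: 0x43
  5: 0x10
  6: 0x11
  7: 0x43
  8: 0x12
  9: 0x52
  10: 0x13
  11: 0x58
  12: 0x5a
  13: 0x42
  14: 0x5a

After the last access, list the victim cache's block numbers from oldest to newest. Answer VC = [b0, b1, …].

0: 0x12 (blk 4, set 0) → MISS  vc=[]
1: 0x10 (blk 4, set 0) → L1-HIT  vc=[]
2: 0x53 (blk 20, set 0) → MISS  vc=[4]
3: 0x10 (blk 4, set 0) → VC-HIT  vc=[20]
4: 0x43 (blk 16, set 0) → MISS  vc=[20, 4]
5: 0x10 (blk 4, set 0) → VC-HIT  vc=[20, 16]
6: 0x11 (blk 4, set 0) → L1-HIT  vc=[20, 16]
7: 0x43 (blk 16, set 0) → VC-HIT  vc=[20, 4]
8: 0x12 (blk 4, set 0) → VC-HIT  vc=[20, 16]
9: 0x52 (blk 20, set 0) → VC-HIT  vc=[4, 16]
10: 0x13 (blk 4, set 0) → VC-HIT  vc=[20, 16]
11: 0x58 (blk 22, set 2) → MISS  vc=[20, 16]
12: 0x5a (blk 22, set 2) → L1-HIT  vc=[20, 16]
13: 0x42 (blk 16, set 0) → VC-HIT  vc=[20, 4]
14: 0x5a (blk 22, set 2) → L1-HIT  vc=[20, 4]

VC = [20, 4]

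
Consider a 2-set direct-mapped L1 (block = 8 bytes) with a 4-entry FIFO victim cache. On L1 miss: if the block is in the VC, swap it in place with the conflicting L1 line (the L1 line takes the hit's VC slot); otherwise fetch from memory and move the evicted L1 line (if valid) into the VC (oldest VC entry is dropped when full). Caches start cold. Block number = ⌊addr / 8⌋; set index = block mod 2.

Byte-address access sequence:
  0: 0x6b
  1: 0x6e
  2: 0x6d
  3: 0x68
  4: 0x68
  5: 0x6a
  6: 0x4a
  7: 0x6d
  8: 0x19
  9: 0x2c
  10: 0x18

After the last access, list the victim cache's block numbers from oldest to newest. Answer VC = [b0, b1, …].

0: 0x6b (blk 13, set 1) → MISS  vc=[]
1: 0x6e (blk 13, set 1) → L1-HIT  vc=[]
2: 0x6d (blk 13, set 1) → L1-HIT  vc=[]
3: 0x68 (blk 13, set 1) → L1-HIT  vc=[]
4: 0x68 (blk 13, set 1) → L1-HIT  vc=[]
5: 0x6a (blk 13, set 1) → L1-HIT  vc=[]
6: 0x4a (blk 9, set 1) → MISS  vc=[13]
7: 0x6d (blk 13, set 1) → VC-HIT  vc=[9]
8: 0x19 (blk 3, set 1) → MISS  vc=[9, 13]
9: 0x2c (blk 5, set 1) → MISS  vc=[9, 13, 3]
10: 0x18 (blk 3, set 1) → VC-HIT  vc=[9, 13, 5]

VC = [9, 13, 5]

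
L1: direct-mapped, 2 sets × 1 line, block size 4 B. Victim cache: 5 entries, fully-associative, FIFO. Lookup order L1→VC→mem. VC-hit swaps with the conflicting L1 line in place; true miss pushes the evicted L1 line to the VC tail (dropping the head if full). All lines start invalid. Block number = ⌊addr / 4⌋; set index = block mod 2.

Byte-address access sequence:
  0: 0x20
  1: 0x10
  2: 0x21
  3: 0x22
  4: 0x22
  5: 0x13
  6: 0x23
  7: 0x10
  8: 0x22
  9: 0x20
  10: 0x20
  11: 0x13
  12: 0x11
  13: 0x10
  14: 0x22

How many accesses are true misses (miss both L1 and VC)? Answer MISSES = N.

0: 0x20 (blk 8, set 0) → MISS  vc=[]
1: 0x10 (blk 4, set 0) → MISS  vc=[8]
2: 0x21 (blk 8, set 0) → VC-HIT  vc=[4]
3: 0x22 (blk 8, set 0) → L1-HIT  vc=[4]
4: 0x22 (blk 8, set 0) → L1-HIT  vc=[4]
5: 0x13 (blk 4, set 0) → VC-HIT  vc=[8]
6: 0x23 (blk 8, set 0) → VC-HIT  vc=[4]
7: 0x10 (blk 4, set 0) → VC-HIT  vc=[8]
8: 0x22 (blk 8, set 0) → VC-HIT  vc=[4]
9: 0x20 (blk 8, set 0) → L1-HIT  vc=[4]
10: 0x20 (blk 8, set 0) → L1-HIT  vc=[4]
11: 0x13 (blk 4, set 0) → VC-HIT  vc=[8]
12: 0x11 (blk 4, set 0) → L1-HIT  vc=[8]
13: 0x10 (blk 4, set 0) → L1-HIT  vc=[8]
14: 0x22 (blk 8, set 0) → VC-HIT  vc=[4]

MISSES = 2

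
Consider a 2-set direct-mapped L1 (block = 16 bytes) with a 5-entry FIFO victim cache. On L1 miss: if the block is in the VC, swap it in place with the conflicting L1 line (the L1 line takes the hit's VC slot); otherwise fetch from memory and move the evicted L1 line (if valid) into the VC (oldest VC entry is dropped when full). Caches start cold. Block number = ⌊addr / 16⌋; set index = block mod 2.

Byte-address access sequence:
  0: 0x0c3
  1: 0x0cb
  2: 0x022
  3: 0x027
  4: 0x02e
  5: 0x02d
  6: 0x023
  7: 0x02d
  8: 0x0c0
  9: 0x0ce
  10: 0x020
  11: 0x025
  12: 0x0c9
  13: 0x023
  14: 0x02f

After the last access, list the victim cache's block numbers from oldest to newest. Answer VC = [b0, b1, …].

VC = [12]

#0 0xc3→b12/s0 MISS; vc=[]
#1 0xcb→b12/s0 L1-HIT; vc=[]
#2 0x22→b2/s0 MISS; vc=[12]
#3 0x27→b2/s0 L1-HIT; vc=[12]
#4 0x2e→b2/s0 L1-HIT; vc=[12]
#5 0x2d→b2/s0 L1-HIT; vc=[12]
#6 0x23→b2/s0 L1-HIT; vc=[12]
#7 0x2d→b2/s0 L1-HIT; vc=[12]
#8 0xc0→b12/s0 VC-HIT; vc=[2]
#9 0xce→b12/s0 L1-HIT; vc=[2]
#10 0x20→b2/s0 VC-HIT; vc=[12]
#11 0x25→b2/s0 L1-HIT; vc=[12]
#12 0xc9→b12/s0 VC-HIT; vc=[2]
#13 0x23→b2/s0 VC-HIT; vc=[12]
#14 0x2f→b2/s0 L1-HIT; vc=[12]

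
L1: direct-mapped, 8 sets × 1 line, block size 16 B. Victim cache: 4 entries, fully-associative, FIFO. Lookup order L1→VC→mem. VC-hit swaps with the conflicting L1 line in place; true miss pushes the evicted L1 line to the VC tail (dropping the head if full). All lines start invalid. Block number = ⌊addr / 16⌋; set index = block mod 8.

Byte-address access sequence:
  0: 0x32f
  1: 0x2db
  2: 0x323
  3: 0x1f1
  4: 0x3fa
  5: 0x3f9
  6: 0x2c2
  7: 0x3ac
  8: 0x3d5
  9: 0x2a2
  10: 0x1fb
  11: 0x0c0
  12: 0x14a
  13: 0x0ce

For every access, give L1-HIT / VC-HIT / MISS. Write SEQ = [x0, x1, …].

SEQ = [MISS, MISS, L1-HIT, MISS, MISS, L1-HIT, MISS, MISS, MISS, MISS, VC-HIT, MISS, MISS, VC-HIT]

  [0] addr=0x32f blk=50 s=2: MISS | VC []
  [1] addr=0x2db blk=45 s=5: MISS | VC []
  [2] addr=0x323 blk=50 s=2: L1-HIT | VC []
  [3] addr=0x1f1 blk=31 s=7: MISS | VC []
  [4] addr=0x3fa blk=63 s=7: MISS | VC [31]
  [5] addr=0x3f9 blk=63 s=7: L1-HIT | VC [31]
  [6] addr=0x2c2 blk=44 s=4: MISS | VC [31]
  [7] addr=0x3ac blk=58 s=2: MISS | VC [31, 50]
  [8] addr=0x3d5 blk=61 s=5: MISS | VC [31, 50, 45]
  [9] addr=0x2a2 blk=42 s=2: MISS | VC [31, 50, 45, 58]
  [10] addr=0x1fb blk=31 s=7: VC-HIT | VC [63, 50, 45, 58]
  [11] addr=0xc0 blk=12 s=4: MISS | VC [50, 45, 58, 44]
  [12] addr=0x14a blk=20 s=4: MISS | VC [45, 58, 44, 12]
  [13] addr=0xce blk=12 s=4: VC-HIT | VC [45, 58, 44, 20]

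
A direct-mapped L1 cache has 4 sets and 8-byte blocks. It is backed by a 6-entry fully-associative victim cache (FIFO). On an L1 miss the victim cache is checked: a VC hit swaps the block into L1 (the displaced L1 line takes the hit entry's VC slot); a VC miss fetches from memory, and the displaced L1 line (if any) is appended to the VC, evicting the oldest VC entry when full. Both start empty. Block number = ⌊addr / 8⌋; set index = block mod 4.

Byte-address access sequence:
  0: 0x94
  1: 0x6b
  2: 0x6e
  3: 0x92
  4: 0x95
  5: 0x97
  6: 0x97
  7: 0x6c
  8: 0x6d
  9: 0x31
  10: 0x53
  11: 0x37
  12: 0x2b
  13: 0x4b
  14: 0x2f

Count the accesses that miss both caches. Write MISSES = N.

#0 0x94→b18/s2 MISS; vc=[]
#1 0x6b→b13/s1 MISS; vc=[]
#2 0x6e→b13/s1 L1-HIT; vc=[]
#3 0x92→b18/s2 L1-HIT; vc=[]
#4 0x95→b18/s2 L1-HIT; vc=[]
#5 0x97→b18/s2 L1-HIT; vc=[]
#6 0x97→b18/s2 L1-HIT; vc=[]
#7 0x6c→b13/s1 L1-HIT; vc=[]
#8 0x6d→b13/s1 L1-HIT; vc=[]
#9 0x31→b6/s2 MISS; vc=[18]
#10 0x53→b10/s2 MISS; vc=[18,6]
#11 0x37→b6/s2 VC-HIT; vc=[18,10]
#12 0x2b→b5/s1 MISS; vc=[18,10,13]
#13 0x4b→b9/s1 MISS; vc=[18,10,13,5]
#14 0x2f→b5/s1 VC-HIT; vc=[18,10,13,9]

MISSES = 6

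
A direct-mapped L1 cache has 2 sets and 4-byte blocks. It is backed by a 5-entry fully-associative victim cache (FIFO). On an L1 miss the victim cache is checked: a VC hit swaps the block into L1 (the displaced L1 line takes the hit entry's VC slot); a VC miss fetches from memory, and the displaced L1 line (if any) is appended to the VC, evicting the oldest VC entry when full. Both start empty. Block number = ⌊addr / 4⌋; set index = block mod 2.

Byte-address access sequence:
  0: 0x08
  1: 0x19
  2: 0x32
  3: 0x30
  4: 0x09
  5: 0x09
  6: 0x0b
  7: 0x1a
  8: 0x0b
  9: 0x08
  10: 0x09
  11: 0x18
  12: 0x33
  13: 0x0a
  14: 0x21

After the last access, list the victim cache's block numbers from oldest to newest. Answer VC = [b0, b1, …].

  [0] addr=0x8 blk=2 s=0: MISS | VC []
  [1] addr=0x19 blk=6 s=0: MISS | VC [2]
  [2] addr=0x32 blk=12 s=0: MISS | VC [2, 6]
  [3] addr=0x30 blk=12 s=0: L1-HIT | VC [2, 6]
  [4] addr=0x9 blk=2 s=0: VC-HIT | VC [12, 6]
  [5] addr=0x9 blk=2 s=0: L1-HIT | VC [12, 6]
  [6] addr=0xb blk=2 s=0: L1-HIT | VC [12, 6]
  [7] addr=0x1a blk=6 s=0: VC-HIT | VC [12, 2]
  [8] addr=0xb blk=2 s=0: VC-HIT | VC [12, 6]
  [9] addr=0x8 blk=2 s=0: L1-HIT | VC [12, 6]
  [10] addr=0x9 blk=2 s=0: L1-HIT | VC [12, 6]
  [11] addr=0x18 blk=6 s=0: VC-HIT | VC [12, 2]
  [12] addr=0x33 blk=12 s=0: VC-HIT | VC [6, 2]
  [13] addr=0xa blk=2 s=0: VC-HIT | VC [6, 12]
  [14] addr=0x21 blk=8 s=0: MISS | VC [6, 12, 2]

VC = [6, 12, 2]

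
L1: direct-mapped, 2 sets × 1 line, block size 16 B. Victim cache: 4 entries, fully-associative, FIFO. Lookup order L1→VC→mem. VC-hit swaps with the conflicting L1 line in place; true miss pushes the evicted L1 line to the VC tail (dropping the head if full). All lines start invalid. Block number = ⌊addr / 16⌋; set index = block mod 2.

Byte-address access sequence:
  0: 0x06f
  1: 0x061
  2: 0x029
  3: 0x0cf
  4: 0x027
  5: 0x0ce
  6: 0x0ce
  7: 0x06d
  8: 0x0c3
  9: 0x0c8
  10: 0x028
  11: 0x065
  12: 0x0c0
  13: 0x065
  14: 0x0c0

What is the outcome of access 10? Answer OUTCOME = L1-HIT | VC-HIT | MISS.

  [0] addr=0x6f blk=6 s=0: MISS | VC []
  [1] addr=0x61 blk=6 s=0: L1-HIT | VC []
  [2] addr=0x29 blk=2 s=0: MISS | VC [6]
  [3] addr=0xcf blk=12 s=0: MISS | VC [6, 2]
  [4] addr=0x27 blk=2 s=0: VC-HIT | VC [6, 12]
  [5] addr=0xce blk=12 s=0: VC-HIT | VC [6, 2]
  [6] addr=0xce blk=12 s=0: L1-HIT | VC [6, 2]
  [7] addr=0x6d blk=6 s=0: VC-HIT | VC [12, 2]
  [8] addr=0xc3 blk=12 s=0: VC-HIT | VC [6, 2]
  [9] addr=0xc8 blk=12 s=0: L1-HIT | VC [6, 2]
  [10] addr=0x28 blk=2 s=0: VC-HIT | VC [6, 12]
  [11] addr=0x65 blk=6 s=0: VC-HIT | VC [2, 12]
  [12] addr=0xc0 blk=12 s=0: VC-HIT | VC [2, 6]
  [13] addr=0x65 blk=6 s=0: VC-HIT | VC [2, 12]
  [14] addr=0xc0 blk=12 s=0: VC-HIT | VC [2, 6]

OUTCOME = VC-HIT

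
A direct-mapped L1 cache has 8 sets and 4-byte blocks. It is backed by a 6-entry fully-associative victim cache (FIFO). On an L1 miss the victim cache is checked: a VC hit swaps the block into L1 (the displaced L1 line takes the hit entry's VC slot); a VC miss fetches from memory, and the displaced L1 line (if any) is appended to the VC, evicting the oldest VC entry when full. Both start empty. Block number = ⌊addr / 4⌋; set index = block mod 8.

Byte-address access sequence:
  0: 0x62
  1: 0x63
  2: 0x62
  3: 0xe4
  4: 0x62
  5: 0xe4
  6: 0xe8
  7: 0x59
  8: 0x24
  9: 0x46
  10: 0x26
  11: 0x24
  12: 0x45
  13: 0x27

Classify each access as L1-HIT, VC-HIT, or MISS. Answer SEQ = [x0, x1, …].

#0 0x62→b24/s0 MISS; vc=[]
#1 0x63→b24/s0 L1-HIT; vc=[]
#2 0x62→b24/s0 L1-HIT; vc=[]
#3 0xe4→b57/s1 MISS; vc=[]
#4 0x62→b24/s0 L1-HIT; vc=[]
#5 0xe4→b57/s1 L1-HIT; vc=[]
#6 0xe8→b58/s2 MISS; vc=[]
#7 0x59→b22/s6 MISS; vc=[]
#8 0x24→b9/s1 MISS; vc=[57]
#9 0x46→b17/s1 MISS; vc=[57,9]
#10 0x26→b9/s1 VC-HIT; vc=[57,17]
#11 0x24→b9/s1 L1-HIT; vc=[57,17]
#12 0x45→b17/s1 VC-HIT; vc=[57,9]
#13 0x27→b9/s1 VC-HIT; vc=[57,17]

SEQ = [MISS, L1-HIT, L1-HIT, MISS, L1-HIT, L1-HIT, MISS, MISS, MISS, MISS, VC-HIT, L1-HIT, VC-HIT, VC-HIT]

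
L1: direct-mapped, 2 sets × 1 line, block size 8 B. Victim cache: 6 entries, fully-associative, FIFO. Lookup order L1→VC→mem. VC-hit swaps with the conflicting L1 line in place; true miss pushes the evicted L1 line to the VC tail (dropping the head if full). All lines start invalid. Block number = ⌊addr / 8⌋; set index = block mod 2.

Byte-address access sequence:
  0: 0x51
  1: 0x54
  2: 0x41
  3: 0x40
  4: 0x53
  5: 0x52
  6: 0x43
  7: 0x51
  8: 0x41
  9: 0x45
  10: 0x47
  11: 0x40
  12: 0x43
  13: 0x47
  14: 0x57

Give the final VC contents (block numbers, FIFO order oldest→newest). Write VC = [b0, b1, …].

0: 0x51 (blk 10, set 0) → MISS  vc=[]
1: 0x54 (blk 10, set 0) → L1-HIT  vc=[]
2: 0x41 (blk 8, set 0) → MISS  vc=[10]
3: 0x40 (blk 8, set 0) → L1-HIT  vc=[10]
4: 0x53 (blk 10, set 0) → VC-HIT  vc=[8]
5: 0x52 (blk 10, set 0) → L1-HIT  vc=[8]
6: 0x43 (blk 8, set 0) → VC-HIT  vc=[10]
7: 0x51 (blk 10, set 0) → VC-HIT  vc=[8]
8: 0x41 (blk 8, set 0) → VC-HIT  vc=[10]
9: 0x45 (blk 8, set 0) → L1-HIT  vc=[10]
10: 0x47 (blk 8, set 0) → L1-HIT  vc=[10]
11: 0x40 (blk 8, set 0) → L1-HIT  vc=[10]
12: 0x43 (blk 8, set 0) → L1-HIT  vc=[10]
13: 0x47 (blk 8, set 0) → L1-HIT  vc=[10]
14: 0x57 (blk 10, set 0) → VC-HIT  vc=[8]

VC = [8]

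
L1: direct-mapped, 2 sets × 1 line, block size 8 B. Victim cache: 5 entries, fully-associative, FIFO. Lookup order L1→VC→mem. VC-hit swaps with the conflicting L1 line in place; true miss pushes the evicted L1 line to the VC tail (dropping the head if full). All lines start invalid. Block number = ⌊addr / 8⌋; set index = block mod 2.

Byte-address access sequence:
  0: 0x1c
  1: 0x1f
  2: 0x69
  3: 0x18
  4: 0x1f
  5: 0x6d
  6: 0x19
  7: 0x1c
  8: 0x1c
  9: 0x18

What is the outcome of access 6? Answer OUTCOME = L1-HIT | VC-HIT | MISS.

OUTCOME = VC-HIT

  [0] addr=0x1c blk=3 s=1: MISS | VC []
  [1] addr=0x1f blk=3 s=1: L1-HIT | VC []
  [2] addr=0x69 blk=13 s=1: MISS | VC [3]
  [3] addr=0x18 blk=3 s=1: VC-HIT | VC [13]
  [4] addr=0x1f blk=3 s=1: L1-HIT | VC [13]
  [5] addr=0x6d blk=13 s=1: VC-HIT | VC [3]
  [6] addr=0x19 blk=3 s=1: VC-HIT | VC [13]
  [7] addr=0x1c blk=3 s=1: L1-HIT | VC [13]
  [8] addr=0x1c blk=3 s=1: L1-HIT | VC [13]
  [9] addr=0x18 blk=3 s=1: L1-HIT | VC [13]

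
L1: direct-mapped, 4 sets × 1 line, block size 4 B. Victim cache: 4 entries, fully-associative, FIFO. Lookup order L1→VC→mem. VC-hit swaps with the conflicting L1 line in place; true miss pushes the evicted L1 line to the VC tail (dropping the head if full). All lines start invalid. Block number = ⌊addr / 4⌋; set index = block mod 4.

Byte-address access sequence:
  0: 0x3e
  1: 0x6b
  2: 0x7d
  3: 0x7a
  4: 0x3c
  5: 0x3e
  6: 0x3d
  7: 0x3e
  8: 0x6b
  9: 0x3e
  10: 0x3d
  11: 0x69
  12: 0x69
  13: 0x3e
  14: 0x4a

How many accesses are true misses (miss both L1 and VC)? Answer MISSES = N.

MISSES = 5

  [0] addr=0x3e blk=15 s=3: MISS | VC []
  [1] addr=0x6b blk=26 s=2: MISS | VC []
  [2] addr=0x7d blk=31 s=3: MISS | VC [15]
  [3] addr=0x7a blk=30 s=2: MISS | VC [15, 26]
  [4] addr=0x3c blk=15 s=3: VC-HIT | VC [31, 26]
  [5] addr=0x3e blk=15 s=3: L1-HIT | VC [31, 26]
  [6] addr=0x3d blk=15 s=3: L1-HIT | VC [31, 26]
  [7] addr=0x3e blk=15 s=3: L1-HIT | VC [31, 26]
  [8] addr=0x6b blk=26 s=2: VC-HIT | VC [31, 30]
  [9] addr=0x3e blk=15 s=3: L1-HIT | VC [31, 30]
  [10] addr=0x3d blk=15 s=3: L1-HIT | VC [31, 30]
  [11] addr=0x69 blk=26 s=2: L1-HIT | VC [31, 30]
  [12] addr=0x69 blk=26 s=2: L1-HIT | VC [31, 30]
  [13] addr=0x3e blk=15 s=3: L1-HIT | VC [31, 30]
  [14] addr=0x4a blk=18 s=2: MISS | VC [31, 30, 26]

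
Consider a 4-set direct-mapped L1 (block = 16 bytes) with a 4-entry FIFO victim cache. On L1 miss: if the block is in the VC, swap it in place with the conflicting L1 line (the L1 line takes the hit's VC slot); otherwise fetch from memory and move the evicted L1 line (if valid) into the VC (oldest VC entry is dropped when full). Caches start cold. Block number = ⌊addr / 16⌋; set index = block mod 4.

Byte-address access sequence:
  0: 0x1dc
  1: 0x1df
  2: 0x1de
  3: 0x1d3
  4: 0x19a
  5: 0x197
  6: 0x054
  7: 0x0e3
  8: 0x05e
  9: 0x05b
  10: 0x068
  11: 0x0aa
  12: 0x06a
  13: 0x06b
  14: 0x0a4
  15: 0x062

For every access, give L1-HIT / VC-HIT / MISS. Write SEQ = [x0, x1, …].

#0 0x1dc→b29/s1 MISS; vc=[]
#1 0x1df→b29/s1 L1-HIT; vc=[]
#2 0x1de→b29/s1 L1-HIT; vc=[]
#3 0x1d3→b29/s1 L1-HIT; vc=[]
#4 0x19a→b25/s1 MISS; vc=[29]
#5 0x197→b25/s1 L1-HIT; vc=[29]
#6 0x54→b5/s1 MISS; vc=[29,25]
#7 0xe3→b14/s2 MISS; vc=[29,25]
#8 0x5e→b5/s1 L1-HIT; vc=[29,25]
#9 0x5b→b5/s1 L1-HIT; vc=[29,25]
#10 0x68→b6/s2 MISS; vc=[29,25,14]
#11 0xaa→b10/s2 MISS; vc=[29,25,14,6]
#12 0x6a→b6/s2 VC-HIT; vc=[29,25,14,10]
#13 0x6b→b6/s2 L1-HIT; vc=[29,25,14,10]
#14 0xa4→b10/s2 VC-HIT; vc=[29,25,14,6]
#15 0x62→b6/s2 VC-HIT; vc=[29,25,14,10]

SEQ = [MISS, L1-HIT, L1-HIT, L1-HIT, MISS, L1-HIT, MISS, MISS, L1-HIT, L1-HIT, MISS, MISS, VC-HIT, L1-HIT, VC-HIT, VC-HIT]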